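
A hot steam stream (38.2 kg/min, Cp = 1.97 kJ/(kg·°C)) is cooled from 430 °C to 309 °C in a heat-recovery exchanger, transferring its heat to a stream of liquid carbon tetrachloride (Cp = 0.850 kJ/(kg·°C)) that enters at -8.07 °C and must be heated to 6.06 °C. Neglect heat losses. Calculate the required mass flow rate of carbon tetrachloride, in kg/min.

ṁ_c = 758 kg/min

Heat released by hot stream: Q = 38.2 × 1.97 × (430 − 309) = 9105.7 kJ/min
Energy balance on cold side (adiabatic exchanger): Q = ṁ_c·Cp_c·(T_c,out − T_c,in)
ṁ_c = 9105.7 / [0.850 × (6.06 − -8.07)] = 758.15 kg/min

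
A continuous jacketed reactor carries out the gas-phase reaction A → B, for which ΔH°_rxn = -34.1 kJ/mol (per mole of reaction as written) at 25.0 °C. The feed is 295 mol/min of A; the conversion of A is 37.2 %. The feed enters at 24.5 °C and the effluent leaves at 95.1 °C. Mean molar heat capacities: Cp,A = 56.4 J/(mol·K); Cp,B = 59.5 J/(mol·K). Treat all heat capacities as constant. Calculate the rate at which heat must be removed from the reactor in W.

Q_out = 42400 W

Extent of reaction ξ = 0.372 × 295 = 109.74 mol/min
Reaction term: ξ·ΔH°_rxn = 109.74 × -34.1 = -3742.1 kJ/min
Sensible, feed 24.5→25 °C: 8.319 kJ/min
Outlet flows (mol/min): A 185.26, B 109.74
Sensible, products 25→95.1 °C: 1190.2 kJ/min
Q = ΔH = -2543.6 kJ/min = -42.394 kW
Heat removed = 42394 W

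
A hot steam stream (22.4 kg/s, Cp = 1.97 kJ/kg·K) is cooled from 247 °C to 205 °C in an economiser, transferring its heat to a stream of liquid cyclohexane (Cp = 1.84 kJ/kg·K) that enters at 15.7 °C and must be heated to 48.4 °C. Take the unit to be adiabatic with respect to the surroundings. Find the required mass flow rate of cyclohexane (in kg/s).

Heat released by hot stream: Q = 22.4 × 1.97 × (247 − 205) = 1853.4 kJ/s
Energy balance on cold side (adiabatic exchanger): Q = ṁ_c·Cp_c·(T_c,out − T_c,in)
ṁ_c = 1853.4 / [1.84 × (48.4 − 15.7)] = 30.803 kg/s

ṁ_c = 30.8 kg/s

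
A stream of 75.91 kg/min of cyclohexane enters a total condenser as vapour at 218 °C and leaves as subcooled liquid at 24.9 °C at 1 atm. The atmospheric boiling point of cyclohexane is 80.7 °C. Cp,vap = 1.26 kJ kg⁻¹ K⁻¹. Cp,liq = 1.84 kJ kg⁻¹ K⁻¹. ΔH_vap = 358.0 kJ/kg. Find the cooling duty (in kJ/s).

vapour 218→80.7 °C: -173 kJ/kg
condensation at 80.7 °C: -358 kJ/kg
liquid 80.7→24.9 °C: -102.67 kJ/kg
Δh = -173 + -358 + -102.67 = -633.67 kJ/kg
Q = ṁ·Δh = 75.91 kg/min × -633.67 kJ/kg = -48102 kJ/min
|Q| = 801.7 kW

Q_c = 802 kJ/s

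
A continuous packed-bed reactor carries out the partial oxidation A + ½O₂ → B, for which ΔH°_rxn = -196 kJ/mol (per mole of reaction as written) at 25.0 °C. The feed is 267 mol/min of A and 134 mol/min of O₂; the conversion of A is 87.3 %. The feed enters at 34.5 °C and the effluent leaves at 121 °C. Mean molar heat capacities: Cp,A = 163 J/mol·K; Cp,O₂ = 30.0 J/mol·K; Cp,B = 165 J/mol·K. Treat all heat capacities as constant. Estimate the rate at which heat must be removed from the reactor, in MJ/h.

Q_out = 2510 MJ/h

Extent of reaction ξ = 0.873 × 267 = 233.09 mol/min
Reaction term: ξ·ΔH°_rxn = 233.09 × -196 = -45686 kJ/min
Sensible, feed 34.5→25 °C: -451.64 kJ/min
Outlet flows (mol/min): A 33.909, O₂ 17.454, B 233.09
Sensible, products 25→121 °C: 4273 kJ/min
Q = ΔH = -41864 kJ/min = -697.74 kW
Heat removed = 2511.9 MJ/h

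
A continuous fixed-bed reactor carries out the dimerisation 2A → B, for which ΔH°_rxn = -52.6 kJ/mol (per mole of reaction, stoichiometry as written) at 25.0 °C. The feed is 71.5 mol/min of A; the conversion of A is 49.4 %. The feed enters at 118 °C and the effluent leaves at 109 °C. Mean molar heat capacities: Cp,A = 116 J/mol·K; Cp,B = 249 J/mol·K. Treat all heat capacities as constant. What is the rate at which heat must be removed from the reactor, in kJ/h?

Q_out = 58700 kJ/h

Extent of reaction ξ = 0.494 × 71.5 / 2 = 17.66 mol/min
Reaction term: ξ·ΔH°_rxn = 17.66 × -52.6 = -928.94 kJ/min
Sensible, feed 118→25 °C: -771.34 kJ/min
Outlet flows (mol/min): A 36.179, B 17.66
Sensible, products 25→109 °C: 721.92 kJ/min
Q = ΔH = -978.37 kJ/min = -16.306 kW
Heat removed = 58702 kJ/h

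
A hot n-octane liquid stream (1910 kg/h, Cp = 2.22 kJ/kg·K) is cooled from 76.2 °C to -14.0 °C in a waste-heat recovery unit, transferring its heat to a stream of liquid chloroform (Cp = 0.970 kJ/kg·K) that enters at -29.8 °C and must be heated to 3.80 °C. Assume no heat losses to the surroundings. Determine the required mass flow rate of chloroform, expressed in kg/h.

Heat released by hot stream: Q = 1910 × 2.22 × (76.2 − -14.0) = 382470 kJ/h
Energy balance on cold side (adiabatic exchanger): Q = ṁ_c·Cp_c·(T_c,out − T_c,in)
ṁ_c = 382470 / [0.970 × (3.80 − -29.8)] = 11735 kg/h

ṁ_c = 11700 kg/h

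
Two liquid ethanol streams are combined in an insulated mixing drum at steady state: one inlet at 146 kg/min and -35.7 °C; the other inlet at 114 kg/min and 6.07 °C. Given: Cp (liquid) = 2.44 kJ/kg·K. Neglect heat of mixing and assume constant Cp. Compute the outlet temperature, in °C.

Adiabatic, steady state ⇒ Σ ṁᵢCp,ᵢ(T_out − Tᵢ) = 0
T_out = Σ ṁᵢCp,ᵢTᵢ / Σ ṁᵢCp,ᵢ
      = -11029 / 634.4 = -17.385 °C

T_out = -17.4 °C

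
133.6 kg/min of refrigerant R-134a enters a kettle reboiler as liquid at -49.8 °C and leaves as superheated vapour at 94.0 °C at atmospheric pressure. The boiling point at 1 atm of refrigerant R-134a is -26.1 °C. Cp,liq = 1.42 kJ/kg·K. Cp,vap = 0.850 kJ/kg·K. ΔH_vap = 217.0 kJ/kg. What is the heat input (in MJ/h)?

Q = 2830 MJ/h

liquid -49.8→-26.1 °C: 33.654 kJ/kg
vaporisation at -26.1 °C: 217 kJ/kg
vapour -26.1→94.0 °C: 102.08 kJ/kg
Δh = 33.654 + 217 + 102.08 = 352.74 kJ/kg
Q = ṁ·Δh = 133.6 kg/min × 352.74 kJ/kg = 47126 kJ/min
|Q| = 785.43 kW = 2827.6 MJ/h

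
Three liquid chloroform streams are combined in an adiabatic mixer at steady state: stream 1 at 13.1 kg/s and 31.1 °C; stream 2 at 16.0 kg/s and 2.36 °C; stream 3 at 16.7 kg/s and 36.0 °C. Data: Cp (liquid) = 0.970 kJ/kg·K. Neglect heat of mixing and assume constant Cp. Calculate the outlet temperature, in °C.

Adiabatic, steady state ⇒ Σ ṁᵢCp,ᵢ(T_out − Tᵢ) = 0
T_out = Σ ṁᵢCp,ᵢTᵢ / Σ ṁᵢCp,ᵢ
      = 1015 / 44.426 = 22.847 °C

T_out = 22.8 °C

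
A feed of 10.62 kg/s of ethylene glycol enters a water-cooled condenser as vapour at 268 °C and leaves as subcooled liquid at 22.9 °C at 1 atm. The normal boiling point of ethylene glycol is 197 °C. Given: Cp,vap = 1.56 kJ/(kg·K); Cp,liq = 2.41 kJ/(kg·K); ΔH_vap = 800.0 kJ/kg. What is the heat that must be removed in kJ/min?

Q_c = 848000 kJ/min

vapour 268→197 °C: -110.76 kJ/kg
condensation at 197 °C: -800 kJ/kg
liquid 197→22.9 °C: -419.58 kJ/kg
Δh = -110.76 + -800 + -419.58 = -1330.3 kJ/kg
Q = ṁ·Δh = 10.62 kg/s × -1330.3 kJ/kg = -14128 kJ/s
|Q| = 14128 kW = 847690 kJ/min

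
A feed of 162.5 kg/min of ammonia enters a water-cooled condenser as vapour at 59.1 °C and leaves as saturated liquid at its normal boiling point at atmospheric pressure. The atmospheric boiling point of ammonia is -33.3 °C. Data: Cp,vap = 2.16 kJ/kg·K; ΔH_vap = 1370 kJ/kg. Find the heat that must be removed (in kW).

vapour 59.1→-33.3 °C: -199.58 kJ/kg
condensation at -33.3 °C: -1370 kJ/kg
Δh = -199.58 + -1370 = -1569.6 kJ/kg
Q = ṁ·Δh = 162.5 kg/min × -1569.6 kJ/kg = -255060 kJ/min
|Q| = 4251 kW

Q_c = 4250 kW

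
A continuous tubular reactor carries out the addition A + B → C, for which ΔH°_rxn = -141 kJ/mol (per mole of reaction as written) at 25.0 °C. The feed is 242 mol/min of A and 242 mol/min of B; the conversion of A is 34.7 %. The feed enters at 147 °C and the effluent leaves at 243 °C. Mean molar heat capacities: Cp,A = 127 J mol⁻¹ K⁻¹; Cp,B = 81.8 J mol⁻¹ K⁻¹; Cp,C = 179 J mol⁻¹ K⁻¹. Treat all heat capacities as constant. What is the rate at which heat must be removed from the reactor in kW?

Extent of reaction ξ = 0.347 × 242 = 83.974 mol/min
Reaction term: ξ·ΔH°_rxn = 83.974 × -141 = -11840 kJ/min
Sensible, feed 147→25 °C: -6164.6 kJ/min
Outlet flows (mol/min): A 158.03, B 158.03, C 83.974
Sensible, products 25→243 °C: 10470 kJ/min
Q = ΔH = -7535 kJ/min = -125.58 kW
Heat removed = 125.58 kW

Q_out = 126 kW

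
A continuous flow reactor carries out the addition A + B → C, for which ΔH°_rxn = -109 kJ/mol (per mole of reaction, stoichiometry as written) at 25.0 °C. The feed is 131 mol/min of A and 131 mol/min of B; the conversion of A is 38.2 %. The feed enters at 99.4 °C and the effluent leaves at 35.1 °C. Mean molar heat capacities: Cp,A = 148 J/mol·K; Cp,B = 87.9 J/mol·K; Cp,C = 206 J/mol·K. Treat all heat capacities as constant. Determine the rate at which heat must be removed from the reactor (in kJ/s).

Extent of reaction ξ = 0.382 × 131 = 50.042 mol/min
Reaction term: ξ·ΔH°_rxn = 50.042 × -109 = -5454.6 kJ/min
Sensible, feed 99.4→25 °C: -2299.2 kJ/min
Outlet flows (mol/min): A 80.958, B 80.958, C 50.042
Sensible, products 25→35.1 °C: 297.01 kJ/min
Q = ΔH = -7456.7 kJ/min = -124.28 kW
Heat removed = 124.28 kJ/s

Q_out = 124 kJ/s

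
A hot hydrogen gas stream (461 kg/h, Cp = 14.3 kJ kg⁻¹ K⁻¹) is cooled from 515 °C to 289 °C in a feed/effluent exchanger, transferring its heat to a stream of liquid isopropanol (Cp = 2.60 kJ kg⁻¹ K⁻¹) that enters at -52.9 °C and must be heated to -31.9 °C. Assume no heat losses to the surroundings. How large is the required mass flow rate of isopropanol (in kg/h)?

ṁ_c = 27300 kg/h

Heat released by hot stream: Q = 461 × 14.3 × (515 − 289) = 1.4899e+06 kJ/h
Energy balance on cold side (adiabatic exchanger): Q = ṁ_c·Cp_c·(T_c,out − T_c,in)
ṁ_c = 1.4899e+06 / [2.60 × (-31.9 − -52.9)] = 27287 kg/h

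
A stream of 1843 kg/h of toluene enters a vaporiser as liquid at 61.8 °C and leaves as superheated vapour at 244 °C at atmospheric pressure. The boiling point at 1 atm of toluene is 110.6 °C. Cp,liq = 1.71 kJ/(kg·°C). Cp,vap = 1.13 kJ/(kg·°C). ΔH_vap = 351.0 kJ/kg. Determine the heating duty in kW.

Q = 300 kW

liquid 61.8→110.6 °C: 83.448 kJ/kg
vaporisation at 110.6 °C: 351 kJ/kg
vapour 110.6→244 °C: 150.74 kJ/kg
Δh = 83.448 + 351 + 150.74 = 585.19 kJ/kg
Q = ṁ·Δh = 1843 kg/h × 585.19 kJ/kg = 1.0785e+06 kJ/h
|Q| = 299.58 kW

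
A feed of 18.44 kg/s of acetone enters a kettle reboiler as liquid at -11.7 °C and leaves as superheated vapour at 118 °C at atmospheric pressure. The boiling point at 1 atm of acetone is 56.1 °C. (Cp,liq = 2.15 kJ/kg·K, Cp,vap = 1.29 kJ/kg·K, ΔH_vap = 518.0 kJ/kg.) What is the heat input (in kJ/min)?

liquid -11.7→56.1 °C: 145.77 kJ/kg
vaporisation at 56.1 °C: 518 kJ/kg
vapour 56.1→118 °C: 79.851 kJ/kg
Δh = 145.77 + 518 + 79.851 = 743.62 kJ/kg
Q = ṁ·Δh = 18.44 kg/s × 743.62 kJ/kg = 13712 kJ/s
|Q| = 13712 kW = 822740 kJ/min

Q = 823000 kJ/min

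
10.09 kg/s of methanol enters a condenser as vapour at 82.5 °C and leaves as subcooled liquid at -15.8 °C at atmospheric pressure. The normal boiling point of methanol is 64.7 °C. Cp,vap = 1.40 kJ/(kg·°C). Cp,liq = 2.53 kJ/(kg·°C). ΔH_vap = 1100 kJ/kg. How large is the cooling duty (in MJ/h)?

Q_c = 48300 MJ/h

vapour 82.5→64.7 °C: -24.92 kJ/kg
condensation at 64.7 °C: -1100 kJ/kg
liquid 64.7→-15.8 °C: -203.66 kJ/kg
Δh = -24.92 + -1100 + -203.66 = -1328.6 kJ/kg
Q = ṁ·Δh = 10.09 kg/s × -1328.6 kJ/kg = -13405 kJ/s
|Q| = 13405 kW = 48260 MJ/h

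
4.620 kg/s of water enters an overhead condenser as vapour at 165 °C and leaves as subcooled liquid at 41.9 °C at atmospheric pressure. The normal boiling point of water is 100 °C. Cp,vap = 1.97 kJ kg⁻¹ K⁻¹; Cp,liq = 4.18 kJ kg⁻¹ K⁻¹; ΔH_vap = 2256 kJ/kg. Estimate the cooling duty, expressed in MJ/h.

vapour 165→100 °C: -128.05 kJ/kg
condensation at 100 °C: -2256 kJ/kg
liquid 100→41.9 °C: -242.86 kJ/kg
Δh = -128.05 + -2256 + -242.86 = -2626.9 kJ/kg
Q = ṁ·Δh = 4.620 kg/s × -2626.9 kJ/kg = -12136 kJ/s
|Q| = 12136 kW = 43691 MJ/h

Q_c = 43700 MJ/h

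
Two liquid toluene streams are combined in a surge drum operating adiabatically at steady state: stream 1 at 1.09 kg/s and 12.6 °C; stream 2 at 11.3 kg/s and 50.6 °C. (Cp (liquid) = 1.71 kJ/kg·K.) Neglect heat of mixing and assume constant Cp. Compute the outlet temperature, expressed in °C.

T_out = 47.3 °C

Adiabatic, steady state ⇒ Σ ṁᵢCp,ᵢ(T_out − Tᵢ) = 0
Σ ṁᵢCp,ᵢTᵢ = 1.09×1.71×12.6 + 11.3×1.71×50.6 = 1001.2
Σ ṁᵢCp,ᵢ = 1.09×1.71 + 11.3×1.71 = 21.187
T_out = 1001.2 / 21.187 = 47.257 °C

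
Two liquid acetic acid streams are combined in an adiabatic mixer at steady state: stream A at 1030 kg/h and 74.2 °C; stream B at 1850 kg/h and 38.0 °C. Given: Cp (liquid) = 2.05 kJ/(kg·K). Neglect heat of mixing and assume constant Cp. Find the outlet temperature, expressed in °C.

T_out = 50.9 °C

No heat crosses the boundary, so H_out = H_in.
Σ ṁᵢCp,ᵢTᵢ = 1030×2.05×74.2 + 1850×2.05×38.0 = 300790
Σ ṁᵢCp,ᵢ = 1030×2.05 + 1850×2.05 = 5904
T_out = 300790 / 5904 = 50.947 °C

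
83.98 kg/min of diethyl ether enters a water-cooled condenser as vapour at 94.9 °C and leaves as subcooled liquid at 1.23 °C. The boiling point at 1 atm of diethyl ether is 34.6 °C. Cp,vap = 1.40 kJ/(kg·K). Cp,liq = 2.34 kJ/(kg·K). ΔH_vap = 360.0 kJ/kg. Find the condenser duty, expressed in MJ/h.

vapour 94.9→34.6 °C: -84.42 kJ/kg
condensation at 34.6 °C: -360 kJ/kg
liquid 34.6→1.23 °C: -78.086 kJ/kg
Δh = -84.42 + -360 + -78.086 = -522.51 kJ/kg
Q = ṁ·Δh = 83.98 kg/min × -522.51 kJ/kg = -43880 kJ/min
|Q| = 731.33 kW = 2632.8 MJ/h

Q_c = 2630 MJ/h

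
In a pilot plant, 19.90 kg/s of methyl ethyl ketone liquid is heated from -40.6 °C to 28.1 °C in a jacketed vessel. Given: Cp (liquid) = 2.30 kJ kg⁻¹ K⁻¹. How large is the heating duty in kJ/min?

Q = ṁ·Cp·ΔT = 19.90 × 2.30 × (28.1 − -40.6) = 3144.4 kJ/s
Heating duty = 188660 kJ/min

Q = 189000 kJ/min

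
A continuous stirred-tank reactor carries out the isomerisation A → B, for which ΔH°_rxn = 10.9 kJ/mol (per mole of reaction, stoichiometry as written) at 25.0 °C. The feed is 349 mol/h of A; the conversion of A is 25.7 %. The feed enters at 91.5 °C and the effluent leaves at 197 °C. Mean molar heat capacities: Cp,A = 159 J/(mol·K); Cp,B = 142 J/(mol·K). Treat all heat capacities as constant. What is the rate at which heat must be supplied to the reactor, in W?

Q_in = 1820 W

Extent of reaction ξ = 0.257 × 349 = 89.693 mol/h
Reaction term: ξ·ΔH°_rxn = 89.693 × 10.9 = 977.65 kJ/h
Sensible, feed 91.5→25 °C: -3690.2 kJ/h
Outlet flows (mol/h): A 259.31, B 89.693
Sensible, products 25→197 °C: 9282.2 kJ/h
Q = ΔH = 6569.7 kJ/h = 1.8249 kW
Heat supplied = 1824.9 W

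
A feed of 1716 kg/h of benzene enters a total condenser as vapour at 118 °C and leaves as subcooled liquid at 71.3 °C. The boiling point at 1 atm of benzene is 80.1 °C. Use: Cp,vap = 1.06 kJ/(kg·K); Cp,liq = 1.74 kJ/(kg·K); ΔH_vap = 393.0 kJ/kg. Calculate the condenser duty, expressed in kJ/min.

Q_c = 12800 kJ/min

vapour 118→80.1 °C: -40.174 kJ/kg
condensation at 80.1 °C: -393 kJ/kg
liquid 80.1→71.3 °C: -15.312 kJ/kg
Δh = -40.174 + -393 + -15.312 = -448.49 kJ/kg
Q = ṁ·Δh = 1716 kg/h × -448.49 kJ/kg = -769600 kJ/h
|Q| = 213.78 kW = 12827 kJ/min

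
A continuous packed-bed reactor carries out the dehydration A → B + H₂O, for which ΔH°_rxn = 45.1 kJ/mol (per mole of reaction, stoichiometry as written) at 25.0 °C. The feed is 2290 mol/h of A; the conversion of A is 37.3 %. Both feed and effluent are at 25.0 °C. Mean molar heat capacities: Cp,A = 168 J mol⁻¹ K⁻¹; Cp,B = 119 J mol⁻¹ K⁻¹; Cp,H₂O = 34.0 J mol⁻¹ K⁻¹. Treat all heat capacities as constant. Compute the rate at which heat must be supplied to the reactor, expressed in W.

Extent of reaction ξ = 0.373 × 2290 = 854.17 mol/h
Reaction term: ξ·ΔH°_rxn = 854.17 × 45.1 = 38523 kJ/h
Q = ΔH = 38523 kJ/h = 10.701 kW
Heat supplied = 10701 W

Q_in = 10700 W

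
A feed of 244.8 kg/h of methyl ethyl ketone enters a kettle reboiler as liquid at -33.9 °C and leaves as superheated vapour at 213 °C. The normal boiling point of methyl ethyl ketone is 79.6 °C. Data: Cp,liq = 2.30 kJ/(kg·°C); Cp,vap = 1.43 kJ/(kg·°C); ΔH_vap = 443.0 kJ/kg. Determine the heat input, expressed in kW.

Q = 60.8 kW

liquid -33.9→79.6 °C: 261.05 kJ/kg
vaporisation at 79.6 °C: 443 kJ/kg
vapour 79.6→213 °C: 190.76 kJ/kg
Δh = 261.05 + 443 + 190.76 = 894.81 kJ/kg
Q = ṁ·Δh = 244.8 kg/h × 894.81 kJ/kg = 219050 kJ/h
|Q| = 60.847 kW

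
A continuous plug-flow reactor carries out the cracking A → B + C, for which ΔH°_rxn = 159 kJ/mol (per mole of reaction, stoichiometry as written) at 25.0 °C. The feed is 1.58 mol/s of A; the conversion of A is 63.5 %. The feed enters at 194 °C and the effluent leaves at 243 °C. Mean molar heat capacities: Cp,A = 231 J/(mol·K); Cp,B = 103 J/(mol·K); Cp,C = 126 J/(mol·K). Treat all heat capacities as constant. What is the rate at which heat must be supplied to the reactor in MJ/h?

Extent of reaction ξ = 0.635 × 1.58 = 1.0033 mol/s
Reaction term: ξ·ΔH°_rxn = 1.0033 × 159 = 159.52 kJ/s
Sensible, feed 194→25 °C: -61.682 kJ/s
Outlet flows (mol/s): A 0.5767, B 1.0033, C 1.0033
Sensible, products 25→243 °C: 79.128 kJ/s
Q = ΔH = 176.97 kJ/s = 176.97 kW
Heat supplied = 637.1 MJ/h

Q_in = 637 MJ/h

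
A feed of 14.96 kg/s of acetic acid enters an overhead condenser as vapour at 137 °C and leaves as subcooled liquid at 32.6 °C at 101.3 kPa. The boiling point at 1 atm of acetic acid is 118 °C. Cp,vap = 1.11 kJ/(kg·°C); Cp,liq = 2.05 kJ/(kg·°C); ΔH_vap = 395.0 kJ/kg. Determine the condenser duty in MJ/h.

Q_c = 31800 MJ/h

vapour 137→118 °C: -21.09 kJ/kg
condensation at 118 °C: -395 kJ/kg
liquid 118→32.6 °C: -175.07 kJ/kg
Δh = -21.09 + -395 + -175.07 = -591.16 kJ/kg
Q = ṁ·Δh = 14.96 kg/s × -591.16 kJ/kg = -8843.8 kJ/s
|Q| = 8843.8 kW = 31838 MJ/h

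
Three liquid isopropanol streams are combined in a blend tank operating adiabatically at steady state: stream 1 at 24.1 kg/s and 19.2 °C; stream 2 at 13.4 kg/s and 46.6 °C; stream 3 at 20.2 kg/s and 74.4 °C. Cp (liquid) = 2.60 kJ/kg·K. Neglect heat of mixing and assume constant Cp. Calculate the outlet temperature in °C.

T_out = 44.9 °C

Energy balance with Q = 0: Σ ṁᵢCp,ᵢ(T_out − Tᵢ) = 0
Σ ṁᵢCp,ᵢTᵢ = 24.1×2.60×19.2 + 13.4×2.60×46.6 + 20.2×2.60×74.4 = 6734.1
Σ ṁᵢCp,ᵢ = 24.1×2.60 + 13.4×2.60 + 20.2×2.60 = 150.02
T_out = 6734.1 / 150.02 = 44.888 °C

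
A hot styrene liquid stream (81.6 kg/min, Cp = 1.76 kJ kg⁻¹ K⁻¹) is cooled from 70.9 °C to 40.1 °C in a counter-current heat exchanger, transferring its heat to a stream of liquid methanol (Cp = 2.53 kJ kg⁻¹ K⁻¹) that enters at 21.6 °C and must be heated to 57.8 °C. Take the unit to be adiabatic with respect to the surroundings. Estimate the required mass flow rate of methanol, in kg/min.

Heat released by hot stream: Q = 81.6 × 1.76 × (70.9 − 40.1) = 4423.4 kJ/min
Energy balance on cold side (adiabatic exchanger): Q = ṁ_c·Cp_c·(T_c,out − T_c,in)
ṁ_c = 4423.4 / [2.53 × (57.8 − 21.6)] = 48.297 kg/min

ṁ_c = 48.3 kg/min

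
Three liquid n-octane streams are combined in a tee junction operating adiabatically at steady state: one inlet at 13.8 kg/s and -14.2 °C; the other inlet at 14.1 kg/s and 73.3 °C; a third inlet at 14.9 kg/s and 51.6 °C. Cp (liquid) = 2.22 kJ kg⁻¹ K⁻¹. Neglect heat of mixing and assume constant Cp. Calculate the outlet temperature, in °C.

No heat crosses the boundary, so H_out = H_in.
Σ ṁᵢCp,ᵢTᵢ = 13.8×2.22×-14.2 + 14.1×2.22×73.3 + 14.9×2.22×51.6 = 3566.2
Σ ṁᵢCp,ᵢ = 13.8×2.22 + 14.1×2.22 + 14.9×2.22 = 95.016
T_out = 3566.2 / 95.016 = 37.533 °C

T_out = 37.5 °C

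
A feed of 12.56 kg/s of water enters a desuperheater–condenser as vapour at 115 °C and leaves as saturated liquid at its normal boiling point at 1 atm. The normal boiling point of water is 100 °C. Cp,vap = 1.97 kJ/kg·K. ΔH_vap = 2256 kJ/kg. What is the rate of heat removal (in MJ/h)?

Q_c = 103000 MJ/h

vapour 115→100 °C: -29.55 kJ/kg
condensation at 100 °C: -2256 kJ/kg
Δh = -29.55 + -2256 = -2285.6 kJ/kg
Q = ṁ·Δh = 12.56 kg/s × -2285.6 kJ/kg = -28707 kJ/s
|Q| = 28707 kW = 103340 MJ/h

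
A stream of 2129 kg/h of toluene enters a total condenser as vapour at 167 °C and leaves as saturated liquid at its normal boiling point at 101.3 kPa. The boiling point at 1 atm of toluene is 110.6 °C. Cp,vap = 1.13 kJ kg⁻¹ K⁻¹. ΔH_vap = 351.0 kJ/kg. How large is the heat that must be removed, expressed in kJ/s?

vapour 167→110.6 °C: -63.732 kJ/kg
condensation at 110.6 °C: -351 kJ/kg
Δh = -63.732 + -351 = -414.73 kJ/kg
Q = ṁ·Δh = 2129 kg/h × -414.73 kJ/kg = -882960 kJ/h
|Q| = 245.27 kW

Q_c = 245 kJ/s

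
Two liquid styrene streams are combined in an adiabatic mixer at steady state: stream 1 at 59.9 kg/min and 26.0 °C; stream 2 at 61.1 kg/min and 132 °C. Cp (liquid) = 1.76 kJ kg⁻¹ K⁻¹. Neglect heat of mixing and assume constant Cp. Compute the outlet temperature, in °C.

T_out = 79.5 °C

No heat crosses the boundary, so H_out = H_in.
Σ ṁᵢCp,ᵢTᵢ = 59.9×1.76×26.0 + 61.1×1.76×132 = 16936
Σ ṁᵢCp,ᵢ = 59.9×1.76 + 61.1×1.76 = 212.96
T_out = 16936 / 212.96 = 79.526 °C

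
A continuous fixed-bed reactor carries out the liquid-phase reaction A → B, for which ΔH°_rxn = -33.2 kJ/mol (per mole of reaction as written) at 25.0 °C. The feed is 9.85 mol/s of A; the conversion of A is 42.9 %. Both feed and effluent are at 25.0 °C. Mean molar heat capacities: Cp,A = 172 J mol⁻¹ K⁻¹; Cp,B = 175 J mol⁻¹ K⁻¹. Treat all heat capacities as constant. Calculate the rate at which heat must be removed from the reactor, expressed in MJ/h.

Q_out = 505 MJ/h

Extent of reaction ξ = 0.429 × 9.85 = 4.2256 mol/s
Reaction term: ξ·ΔH°_rxn = 4.2256 × -33.2 = -140.29 kJ/s
Q = ΔH = -140.29 kJ/s = -140.29 kW
Heat removed = 505.05 MJ/h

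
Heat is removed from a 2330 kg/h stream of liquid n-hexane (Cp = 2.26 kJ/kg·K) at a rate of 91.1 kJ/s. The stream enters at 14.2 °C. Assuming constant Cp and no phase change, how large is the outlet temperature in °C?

Q = 91.1 kJ/s = 327960 kJ/h
ΔT = Q/(ṁ·Cp) = 327960/(2330×2.26) = 62.281 K
T_out = 14.2 − 62.281 = -48.081 °C

T_out = -48.1 °C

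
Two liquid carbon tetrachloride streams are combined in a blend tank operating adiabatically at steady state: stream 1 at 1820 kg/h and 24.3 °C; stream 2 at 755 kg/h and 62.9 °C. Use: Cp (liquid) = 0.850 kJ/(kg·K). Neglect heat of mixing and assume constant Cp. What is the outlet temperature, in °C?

T_out = 35.6 °C

Energy balance with Q = 0: Σ ṁᵢCp,ᵢ(T_out − Tᵢ) = 0
T_out = Σ ṁᵢCp,ᵢTᵢ / Σ ṁᵢCp,ᵢ
      = 77958 / 2188.8 = 35.618 °C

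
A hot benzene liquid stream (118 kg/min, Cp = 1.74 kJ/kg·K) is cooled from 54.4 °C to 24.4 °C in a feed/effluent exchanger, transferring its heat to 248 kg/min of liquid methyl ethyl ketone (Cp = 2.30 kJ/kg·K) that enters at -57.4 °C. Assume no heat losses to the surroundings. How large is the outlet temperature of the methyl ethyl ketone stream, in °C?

T_c,out = -46.6 °C

Heat released by hot stream: Q = 118 × 1.74 × (54.4 − 24.4) = 6159.6 kJ/min
Energy balance on cold side (adiabatic exchanger): Q = ṁ_c·Cp_c·(T_c,out − T_c,in)
T_c,out = -57.4 + 6159.6/(248 × 2.30) = -46.601 °C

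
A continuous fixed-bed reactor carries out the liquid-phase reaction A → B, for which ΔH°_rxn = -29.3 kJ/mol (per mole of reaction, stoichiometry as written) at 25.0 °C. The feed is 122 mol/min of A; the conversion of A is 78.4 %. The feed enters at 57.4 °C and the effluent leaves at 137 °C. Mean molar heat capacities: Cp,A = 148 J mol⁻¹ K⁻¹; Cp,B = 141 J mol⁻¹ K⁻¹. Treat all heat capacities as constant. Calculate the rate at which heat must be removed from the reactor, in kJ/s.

Q_out = 24.0 kJ/s

Extent of reaction ξ = 0.784 × 122 = 95.648 mol/min
Reaction term: ξ·ΔH°_rxn = 95.648 × -29.3 = -2802.5 kJ/min
Sensible, feed 57.4→25 °C: -585.01 kJ/min
Outlet flows (mol/min): A 26.352, B 95.648
Sensible, products 25→137 °C: 1947.3 kJ/min
Q = ΔH = -1440.2 kJ/min = -24.004 kW
Heat removed = 24.004 kJ/s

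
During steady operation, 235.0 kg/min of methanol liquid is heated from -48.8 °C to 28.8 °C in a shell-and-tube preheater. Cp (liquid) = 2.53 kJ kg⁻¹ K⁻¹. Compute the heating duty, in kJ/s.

Q = ṁ·Cp·ΔT = 235.0 × 2.53 × (28.8 − -48.8) = 46137 kJ/min
Converting: 46137 / 60 s = 768.95 kW

Q = 769 kJ/s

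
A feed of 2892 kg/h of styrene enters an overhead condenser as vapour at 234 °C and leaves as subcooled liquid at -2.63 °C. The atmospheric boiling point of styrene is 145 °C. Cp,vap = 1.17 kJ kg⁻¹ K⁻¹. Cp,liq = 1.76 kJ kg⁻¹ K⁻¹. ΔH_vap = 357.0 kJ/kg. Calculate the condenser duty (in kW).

Q_c = 579 kW

vapour 234→145 °C: -104.13 kJ/kg
condensation at 145 °C: -357 kJ/kg
liquid 145→-2.63 °C: -259.83 kJ/kg
Δh = -104.13 + -357 + -259.83 = -720.96 kJ/kg
Q = ṁ·Δh = 2892 kg/h × -720.96 kJ/kg = -2.085e+06 kJ/h
|Q| = 579.17 kW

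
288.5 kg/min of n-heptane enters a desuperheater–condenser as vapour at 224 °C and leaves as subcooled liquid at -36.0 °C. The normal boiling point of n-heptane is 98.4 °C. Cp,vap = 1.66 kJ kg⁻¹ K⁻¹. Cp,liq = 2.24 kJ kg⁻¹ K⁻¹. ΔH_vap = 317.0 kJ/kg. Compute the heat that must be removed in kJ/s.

vapour 224→98.4 °C: -208.5 kJ/kg
condensation at 98.4 °C: -317 kJ/kg
liquid 98.4→-36.0 °C: -301.06 kJ/kg
Δh = -208.5 + -317 + -301.06 = -826.55 kJ/kg
Q = ṁ·Δh = 288.5 kg/min × -826.55 kJ/kg = -238460 kJ/min
|Q| = 3974.3 kW

Q_c = 3970 kJ/s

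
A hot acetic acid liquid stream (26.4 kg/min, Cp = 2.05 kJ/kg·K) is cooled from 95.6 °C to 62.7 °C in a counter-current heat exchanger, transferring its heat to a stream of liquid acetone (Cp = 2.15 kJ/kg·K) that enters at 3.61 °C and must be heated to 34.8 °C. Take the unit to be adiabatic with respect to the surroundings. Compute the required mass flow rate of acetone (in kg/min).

ṁ_c = 26.6 kg/min

Heat released by hot stream: Q = 26.4 × 2.05 × (95.6 − 62.7) = 1780.5 kJ/min
Energy balance on cold side (adiabatic exchanger): Q = ṁ_c·Cp_c·(T_c,out − T_c,in)
ṁ_c = 1780.5 / [2.15 × (34.8 − 3.61)] = 26.552 kg/min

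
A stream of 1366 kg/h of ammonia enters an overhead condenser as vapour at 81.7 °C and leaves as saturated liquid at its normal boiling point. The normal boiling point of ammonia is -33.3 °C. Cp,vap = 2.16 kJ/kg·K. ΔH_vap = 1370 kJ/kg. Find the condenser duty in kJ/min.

Q_c = 36800 kJ/min

vapour 81.7→-33.3 °C: -248.4 kJ/kg
condensation at -33.3 °C: -1370 kJ/kg
Δh = -248.4 + -1370 = -1618.4 kJ/kg
Q = ṁ·Δh = 1366 kg/h × -1618.4 kJ/kg = -2.2107e+06 kJ/h
|Q| = 614.09 kW = 36846 kJ/min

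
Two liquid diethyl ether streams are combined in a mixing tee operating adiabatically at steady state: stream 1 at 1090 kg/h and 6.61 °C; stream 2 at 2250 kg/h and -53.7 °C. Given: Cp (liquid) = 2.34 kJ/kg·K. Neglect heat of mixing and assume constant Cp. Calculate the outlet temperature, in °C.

Energy balance with Q = 0: Σ ṁᵢCp,ᵢ(T_out − Tᵢ) = 0
Σ ṁᵢCp,ᵢTᵢ = 1090×2.34×6.61 + 2250×2.34×-53.7 = -265870
Σ ṁᵢCp,ᵢ = 1090×2.34 + 2250×2.34 = 7815.6
T_out = -265870 / 7815.6 = -34.018 °C

T_out = -34.0 °C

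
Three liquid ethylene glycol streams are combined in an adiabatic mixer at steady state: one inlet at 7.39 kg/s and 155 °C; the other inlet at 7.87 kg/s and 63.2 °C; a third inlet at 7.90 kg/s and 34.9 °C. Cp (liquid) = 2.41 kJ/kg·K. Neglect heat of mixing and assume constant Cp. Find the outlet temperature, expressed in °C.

T_out = 82.8 °C

No heat crosses the boundary, so H_out = H_in.
Σ ṁᵢCp,ᵢTᵢ = 7.39×2.41×155 + 7.87×2.41×63.2 + 7.90×2.41×34.9 = 4623.7
Σ ṁᵢCp,ᵢ = 7.39×2.41 + 7.87×2.41 + 7.90×2.41 = 55.816
T_out = 4623.7 / 55.816 = 82.839 °C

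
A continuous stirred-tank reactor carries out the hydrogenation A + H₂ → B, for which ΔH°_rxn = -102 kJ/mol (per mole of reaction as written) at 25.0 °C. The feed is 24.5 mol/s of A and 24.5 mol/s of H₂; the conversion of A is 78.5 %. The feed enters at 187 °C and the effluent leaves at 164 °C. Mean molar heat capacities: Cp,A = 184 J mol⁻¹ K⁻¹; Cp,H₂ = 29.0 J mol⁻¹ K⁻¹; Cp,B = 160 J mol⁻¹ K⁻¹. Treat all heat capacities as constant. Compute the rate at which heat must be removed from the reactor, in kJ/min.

Q_out = 133000 kJ/min

Extent of reaction ξ = 0.785 × 24.5 = 19.233 mol/s
Reaction term: ξ·ΔH°_rxn = 19.233 × -102 = -1961.7 kJ/s
Sensible, feed 187→25 °C: -845.4 kJ/s
Outlet flows (mol/s): A 5.2675, H₂ 5.2675, B 19.233
Sensible, products 25→164 °C: 583.69 kJ/s
Q = ΔH = -2223.4 kJ/s = -2223.4 kW
Heat removed = 133410 kJ/min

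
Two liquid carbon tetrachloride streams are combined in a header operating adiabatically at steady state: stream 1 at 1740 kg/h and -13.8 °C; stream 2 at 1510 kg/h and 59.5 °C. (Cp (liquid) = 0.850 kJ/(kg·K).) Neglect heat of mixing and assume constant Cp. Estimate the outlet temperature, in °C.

No heat crosses the boundary, so H_out = H_in.
Σ ṁᵢCp,ᵢTᵢ = 1740×0.850×-13.8 + 1510×0.850×59.5 = 55958
Σ ṁᵢCp,ᵢ = 1740×0.850 + 1510×0.850 = 2762.5
T_out = 55958 / 2762.5 = 20.256 °C

T_out = 20.3 °C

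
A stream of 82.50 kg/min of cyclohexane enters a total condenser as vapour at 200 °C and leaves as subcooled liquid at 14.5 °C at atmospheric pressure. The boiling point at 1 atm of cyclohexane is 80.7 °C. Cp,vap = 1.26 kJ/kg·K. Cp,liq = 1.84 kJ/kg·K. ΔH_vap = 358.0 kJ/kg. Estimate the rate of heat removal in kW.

Q_c = 866 kW

vapour 200→80.7 °C: -150.32 kJ/kg
condensation at 80.7 °C: -358 kJ/kg
liquid 80.7→14.5 °C: -121.81 kJ/kg
Δh = -150.32 + -358 + -121.81 = -630.13 kJ/kg
Q = ṁ·Δh = 82.50 kg/min × -630.13 kJ/kg = -51985 kJ/min
|Q| = 866.42 kW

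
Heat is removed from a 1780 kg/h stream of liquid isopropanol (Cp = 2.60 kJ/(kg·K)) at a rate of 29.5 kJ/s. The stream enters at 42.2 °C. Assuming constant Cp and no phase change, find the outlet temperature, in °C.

Q = 29.5 kJ/s = 106200 kJ/h
ΔT = Q/(ṁ·Cp) = 106200/(1780×2.60) = 22.947 K
T_out = 42.2 − 22.947 = 19.253 °C

T_out = 19.3 °C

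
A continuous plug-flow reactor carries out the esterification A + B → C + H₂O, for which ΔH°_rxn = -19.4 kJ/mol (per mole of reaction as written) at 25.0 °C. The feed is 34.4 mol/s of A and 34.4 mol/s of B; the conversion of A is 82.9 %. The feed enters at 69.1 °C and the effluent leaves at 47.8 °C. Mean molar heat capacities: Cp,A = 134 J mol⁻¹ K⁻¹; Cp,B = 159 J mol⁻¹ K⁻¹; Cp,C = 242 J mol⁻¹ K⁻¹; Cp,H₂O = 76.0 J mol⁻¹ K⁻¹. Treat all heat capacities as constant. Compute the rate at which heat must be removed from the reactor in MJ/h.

Q_out = 2710 MJ/h

Extent of reaction ξ = 0.829 × 34.4 = 28.518 mol/s
Reaction term: ξ·ΔH°_rxn = 28.518 × -19.4 = -553.24 kJ/s
Sensible, feed 69.1→25 °C: -444.49 kJ/s
Outlet flows (mol/s): A 5.8824, B 5.8824, C 28.518, H₂O 28.518
Sensible, products 25→47.8 °C: 246.06 kJ/s
Q = ΔH = -751.67 kJ/s = -751.67 kW
Heat removed = 2706 MJ/h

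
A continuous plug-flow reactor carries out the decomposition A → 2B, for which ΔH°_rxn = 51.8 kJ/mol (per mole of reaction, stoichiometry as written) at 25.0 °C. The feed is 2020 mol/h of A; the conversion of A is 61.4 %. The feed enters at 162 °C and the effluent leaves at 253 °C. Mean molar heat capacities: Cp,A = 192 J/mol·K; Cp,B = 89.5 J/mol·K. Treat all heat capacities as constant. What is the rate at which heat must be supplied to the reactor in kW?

Q_in = 26.6 kW

Extent of reaction ξ = 0.614 × 2020 = 1240.3 mol/h
Reaction term: ξ·ΔH°_rxn = 1240.3 × 51.8 = 64247 kJ/h
Sensible, feed 162→25 °C: -53134 kJ/h
Outlet flows (mol/h): A 779.72, B 2480.6
Sensible, products 25→253 °C: 84751 kJ/h
Q = ΔH = 95864 kJ/h = 26.629 kW
Heat supplied = 26.629 kW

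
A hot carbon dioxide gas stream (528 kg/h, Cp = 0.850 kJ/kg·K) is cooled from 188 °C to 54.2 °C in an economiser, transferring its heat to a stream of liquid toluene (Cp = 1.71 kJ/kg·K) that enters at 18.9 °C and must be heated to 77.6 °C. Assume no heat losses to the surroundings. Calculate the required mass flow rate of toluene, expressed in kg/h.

ṁ_c = 598 kg/h

Heat released by hot stream: Q = 528 × 0.850 × (188 − 54.2) = 60049 kJ/h
Energy balance on cold side (adiabatic exchanger): Q = ṁ_c·Cp_c·(T_c,out − T_c,in)
ṁ_c = 60049 / [1.71 × (77.6 − 18.9)] = 598.24 kg/h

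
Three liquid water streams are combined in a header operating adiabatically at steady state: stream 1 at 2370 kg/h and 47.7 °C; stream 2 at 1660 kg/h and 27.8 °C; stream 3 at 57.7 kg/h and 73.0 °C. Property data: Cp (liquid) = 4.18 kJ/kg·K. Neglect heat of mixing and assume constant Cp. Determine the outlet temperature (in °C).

No heat crosses the boundary, so H_out = H_in.
Σ ṁᵢCp,ᵢTᵢ = 2370×4.18×47.7 + 1660×4.18×27.8 + 57.7×4.18×73.0 = 683050
Σ ṁᵢCp,ᵢ = 2370×4.18 + 1660×4.18 + 57.7×4.18 = 17087
T_out = 683050 / 17087 = 39.976 °C

T_out = 40.0 °C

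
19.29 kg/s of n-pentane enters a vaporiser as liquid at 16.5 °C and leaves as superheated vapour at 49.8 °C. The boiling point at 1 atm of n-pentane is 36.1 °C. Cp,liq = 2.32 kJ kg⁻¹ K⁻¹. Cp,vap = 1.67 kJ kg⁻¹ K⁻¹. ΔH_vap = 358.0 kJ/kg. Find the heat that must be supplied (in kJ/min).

liquid 16.5→36.1 °C: 45.472 kJ/kg
vaporisation at 36.1 °C: 358 kJ/kg
vapour 36.1→49.8 °C: 22.879 kJ/kg
Δh = 45.472 + 358 + 22.879 = 426.35 kJ/kg
Q = ṁ·Δh = 19.29 kg/s × 426.35 kJ/kg = 8224.3 kJ/s
|Q| = 8224.3 kW = 493460 kJ/min

Q = 493000 kJ/min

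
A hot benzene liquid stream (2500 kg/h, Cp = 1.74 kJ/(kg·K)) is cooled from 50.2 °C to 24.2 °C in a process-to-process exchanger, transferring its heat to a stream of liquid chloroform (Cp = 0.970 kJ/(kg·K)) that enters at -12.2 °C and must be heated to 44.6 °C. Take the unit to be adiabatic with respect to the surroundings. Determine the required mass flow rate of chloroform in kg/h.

ṁ_c = 2050 kg/h

Heat released by hot stream: Q = 2500 × 1.74 × (50.2 − 24.2) = 113100 kJ/h
Energy balance on cold side (adiabatic exchanger): Q = ṁ_c·Cp_c·(T_c,out − T_c,in)
ṁ_c = 113100 / [0.970 × (44.6 − -12.2)] = 2052.8 kg/h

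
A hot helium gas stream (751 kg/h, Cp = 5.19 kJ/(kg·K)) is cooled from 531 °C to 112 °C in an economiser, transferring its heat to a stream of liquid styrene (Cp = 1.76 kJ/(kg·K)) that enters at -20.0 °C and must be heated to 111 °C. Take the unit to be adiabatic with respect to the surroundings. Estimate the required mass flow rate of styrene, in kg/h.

Heat released by hot stream: Q = 751 × 5.19 × (531 − 112) = 1.6331e+06 kJ/h
Energy balance on cold side (adiabatic exchanger): Q = ṁ_c·Cp_c·(T_c,out − T_c,in)
ṁ_c = 1.6331e+06 / [1.76 × (111 − -20.0)] = 7083.3 kg/h

ṁ_c = 7080 kg/h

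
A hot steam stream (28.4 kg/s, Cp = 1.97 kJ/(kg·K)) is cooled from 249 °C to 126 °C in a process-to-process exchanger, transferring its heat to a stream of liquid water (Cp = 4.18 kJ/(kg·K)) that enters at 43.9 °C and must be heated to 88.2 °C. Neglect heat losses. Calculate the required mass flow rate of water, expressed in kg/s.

Heat released by hot stream: Q = 28.4 × 1.97 × (249 − 126) = 6881.6 kJ/s
Energy balance on cold side (adiabatic exchanger): Q = ṁ_c·Cp_c·(T_c,out − T_c,in)
ṁ_c = 6881.6 / [4.18 × (88.2 − 43.9)] = 37.163 kg/s

ṁ_c = 37.2 kg/s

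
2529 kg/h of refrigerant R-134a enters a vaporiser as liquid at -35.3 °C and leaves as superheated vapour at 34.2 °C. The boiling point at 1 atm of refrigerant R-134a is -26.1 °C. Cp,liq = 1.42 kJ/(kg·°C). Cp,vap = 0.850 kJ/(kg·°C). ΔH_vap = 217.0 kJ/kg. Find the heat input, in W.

Q = 198000 W

liquid -35.3→-26.1 °C: 13.064 kJ/kg
vaporisation at -26.1 °C: 217 kJ/kg
vapour -26.1→34.2 °C: 51.255 kJ/kg
Δh = 13.064 + 217 + 51.255 = 281.32 kJ/kg
Q = ṁ·Δh = 2529 kg/h × 281.32 kJ/kg = 711460 kJ/h
|Q| = 197.63 kW = 197630 W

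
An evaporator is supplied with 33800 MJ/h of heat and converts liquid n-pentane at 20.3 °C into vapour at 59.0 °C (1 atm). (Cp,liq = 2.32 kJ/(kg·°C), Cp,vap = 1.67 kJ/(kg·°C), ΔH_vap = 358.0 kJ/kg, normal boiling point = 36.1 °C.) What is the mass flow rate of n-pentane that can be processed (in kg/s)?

ṁ = 21.7 kg/s

Δh = 2.32×(36.1−20.3) + 358.0 + 1.67×(59.0−36.1) = 432.9 kJ/kg
Q = 33800 MJ/h = 9388.9 kJ/s = 9388.9 kJ/s
ṁ = Q/Δh = 9388.9 / 432.9 = 21.688 kg/s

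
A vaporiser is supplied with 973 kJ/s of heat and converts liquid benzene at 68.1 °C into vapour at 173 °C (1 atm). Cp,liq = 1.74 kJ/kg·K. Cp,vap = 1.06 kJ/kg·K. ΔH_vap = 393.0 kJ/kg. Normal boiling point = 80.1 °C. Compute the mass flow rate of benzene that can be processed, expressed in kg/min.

Δh = 1.74×(80.1−68.1) + 393.0 + 1.06×(173−80.1) = 512.35 kJ/kg
Q = 973 kJ/s = 973 kJ/s = 58380 kJ/min
ṁ = Q/Δh = 58380 / 512.35 = 113.94 kg/min

ṁ = 114 kg/min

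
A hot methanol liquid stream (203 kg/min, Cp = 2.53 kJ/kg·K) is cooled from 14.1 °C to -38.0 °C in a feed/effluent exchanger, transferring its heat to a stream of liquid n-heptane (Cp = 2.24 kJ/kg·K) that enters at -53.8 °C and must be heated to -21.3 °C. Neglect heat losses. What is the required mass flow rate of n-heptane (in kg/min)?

ṁ_c = 368 kg/min

Heat released by hot stream: Q = 203 × 2.53 × (14.1 − -38.0) = 26758 kJ/min
Energy balance on cold side (adiabatic exchanger): Q = ṁ_c·Cp_c·(T_c,out − T_c,in)
ṁ_c = 26758 / [2.24 × (-21.3 − -53.8)] = 367.56 kg/min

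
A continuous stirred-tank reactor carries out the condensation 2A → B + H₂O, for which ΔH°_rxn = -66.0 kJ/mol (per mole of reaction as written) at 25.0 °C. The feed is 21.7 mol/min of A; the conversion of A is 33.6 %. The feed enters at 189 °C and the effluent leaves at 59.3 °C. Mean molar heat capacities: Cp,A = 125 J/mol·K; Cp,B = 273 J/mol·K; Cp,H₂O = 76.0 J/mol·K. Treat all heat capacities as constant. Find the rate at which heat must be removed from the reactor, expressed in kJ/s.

Extent of reaction ξ = 0.336 × 21.7 / 2 = 3.6456 mol/min
Reaction term: ξ·ΔH°_rxn = 3.6456 × -66.0 = -240.61 kJ/min
Sensible, feed 189→25 °C: -444.85 kJ/min
Outlet flows (mol/min): A 14.409, B 3.6456, H₂O 3.6456
Sensible, products 25→59.3 °C: 105.42 kJ/min
Q = ΔH = -580.04 kJ/min = -9.6674 kW
Heat removed = 9.6674 kJ/s

Q_out = 9.67 kJ/s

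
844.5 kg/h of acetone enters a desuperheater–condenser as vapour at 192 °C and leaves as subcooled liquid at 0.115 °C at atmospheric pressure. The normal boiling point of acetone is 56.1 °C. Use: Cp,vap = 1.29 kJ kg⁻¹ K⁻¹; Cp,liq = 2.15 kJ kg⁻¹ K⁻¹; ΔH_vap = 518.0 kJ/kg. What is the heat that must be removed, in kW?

vapour 192→56.1 °C: -175.31 kJ/kg
condensation at 56.1 °C: -518 kJ/kg
liquid 56.1→0.115 °C: -120.37 kJ/kg
Δh = -175.31 + -518 + -120.37 = -813.68 kJ/kg
Q = ṁ·Δh = 844.5 kg/h × -813.68 kJ/kg = -687150 kJ/h
|Q| = 190.88 kW

Q_c = 191 kW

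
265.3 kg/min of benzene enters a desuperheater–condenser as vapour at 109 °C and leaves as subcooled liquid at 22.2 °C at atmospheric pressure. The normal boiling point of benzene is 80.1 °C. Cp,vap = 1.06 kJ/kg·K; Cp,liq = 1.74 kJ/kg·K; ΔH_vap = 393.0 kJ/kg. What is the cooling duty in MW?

Q_c = 2.32 MW

vapour 109→80.1 °C: -30.634 kJ/kg
condensation at 80.1 °C: -393 kJ/kg
liquid 80.1→22.2 °C: -100.75 kJ/kg
Δh = -30.634 + -393 + -100.75 = -524.38 kJ/kg
Q = ṁ·Δh = 265.3 kg/min × -524.38 kJ/kg = -139120 kJ/min
|Q| = 2318.6 kW = 2.3186 MW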